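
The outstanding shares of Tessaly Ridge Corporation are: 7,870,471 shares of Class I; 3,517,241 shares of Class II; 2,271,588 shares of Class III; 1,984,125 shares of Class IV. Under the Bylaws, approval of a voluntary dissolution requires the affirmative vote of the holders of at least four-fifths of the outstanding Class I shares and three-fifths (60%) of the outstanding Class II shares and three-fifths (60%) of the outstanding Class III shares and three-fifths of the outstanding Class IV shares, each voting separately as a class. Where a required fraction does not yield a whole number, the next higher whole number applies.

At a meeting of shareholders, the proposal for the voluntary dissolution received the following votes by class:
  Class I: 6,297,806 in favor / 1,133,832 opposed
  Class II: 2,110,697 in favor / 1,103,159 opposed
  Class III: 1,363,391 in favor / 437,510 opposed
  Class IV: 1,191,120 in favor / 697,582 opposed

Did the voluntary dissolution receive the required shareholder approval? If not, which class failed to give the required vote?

Class I: 4/5 of 7870471 = 6296376.80, rounded up to 6296377; 6,296,377 required, 6,297,806 in favor — approved.
Class II: 3/5 of 3517241 = 2110344.60, rounded up to 2110345; 2,110,345 required, 2,110,697 in favor — approved.
Class III: 3/5 of 2271588 = 1362952.80, rounded up to 1362953; 1,362,953 required, 1,363,391 in favor — approved.
Class IV: 3/5 of 1984125 = 1190475; 1,190,475 required, 1,191,120 in favor — approved.

Approved — every class gave the required vote.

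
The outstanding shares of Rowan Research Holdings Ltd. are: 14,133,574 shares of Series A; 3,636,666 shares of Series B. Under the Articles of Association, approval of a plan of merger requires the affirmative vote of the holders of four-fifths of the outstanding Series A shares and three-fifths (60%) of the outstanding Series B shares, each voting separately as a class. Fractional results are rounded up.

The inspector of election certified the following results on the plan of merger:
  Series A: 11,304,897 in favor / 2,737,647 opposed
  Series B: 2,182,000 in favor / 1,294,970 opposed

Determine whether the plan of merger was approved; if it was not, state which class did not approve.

Series A: 4/5 of 14133574 = 11306859.20, rounded up to 11306860; 11,306,860 required, 11,304,897 in favor — not approved.
Series B: 3/5 of 3636666 = 2181999.60, rounded up to 2182000; 2,182,000 required, 2,182,000 in favor — approved.

Not approved — the Series A shares did not give the required vote.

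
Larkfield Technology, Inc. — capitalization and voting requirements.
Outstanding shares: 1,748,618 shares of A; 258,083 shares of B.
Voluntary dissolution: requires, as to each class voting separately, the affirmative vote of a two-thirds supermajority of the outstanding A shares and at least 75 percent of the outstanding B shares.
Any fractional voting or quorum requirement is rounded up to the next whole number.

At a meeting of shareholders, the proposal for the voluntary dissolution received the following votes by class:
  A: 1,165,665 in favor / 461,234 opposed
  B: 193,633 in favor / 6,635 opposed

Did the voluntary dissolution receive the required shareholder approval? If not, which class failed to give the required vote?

Not approved — the A shares did not give the required vote.

A: 2/3 of 1748618 = 1165745.33, rounded up to 1165746; 1,165,746 required, 1,165,665 in favor — not approved.
B: 3/4 of 258083 = 193562.25, rounded up to 193563; 193,563 required, 193,633 in favor — approved.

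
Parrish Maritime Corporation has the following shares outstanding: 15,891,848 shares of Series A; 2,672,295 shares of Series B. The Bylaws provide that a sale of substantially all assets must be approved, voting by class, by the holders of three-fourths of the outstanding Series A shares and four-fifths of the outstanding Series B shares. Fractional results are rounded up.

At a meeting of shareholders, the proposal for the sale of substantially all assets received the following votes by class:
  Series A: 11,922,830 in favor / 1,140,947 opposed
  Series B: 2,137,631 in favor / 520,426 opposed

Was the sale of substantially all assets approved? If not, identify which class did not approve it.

Series A: 3/4 of 15891848 = 11918886; 11,918,886 required, 11,922,830 in favor — approved.
Series B: 4/5 of 2672295 = 2137836; 2,137,836 required, 2,137,631 in favor — not approved.

Not approved — the Series B shares did not give the required vote.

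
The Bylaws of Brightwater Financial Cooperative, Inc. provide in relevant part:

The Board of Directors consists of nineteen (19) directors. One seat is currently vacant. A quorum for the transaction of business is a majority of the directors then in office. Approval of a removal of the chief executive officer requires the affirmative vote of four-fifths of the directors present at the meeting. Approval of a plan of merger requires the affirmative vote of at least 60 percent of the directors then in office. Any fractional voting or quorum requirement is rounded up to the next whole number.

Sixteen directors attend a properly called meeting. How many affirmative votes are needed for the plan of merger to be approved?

The plan of merger requires three-fifths of the directors then in office (18).
3/5 of 18 = 10.80, rounded up to 11.

11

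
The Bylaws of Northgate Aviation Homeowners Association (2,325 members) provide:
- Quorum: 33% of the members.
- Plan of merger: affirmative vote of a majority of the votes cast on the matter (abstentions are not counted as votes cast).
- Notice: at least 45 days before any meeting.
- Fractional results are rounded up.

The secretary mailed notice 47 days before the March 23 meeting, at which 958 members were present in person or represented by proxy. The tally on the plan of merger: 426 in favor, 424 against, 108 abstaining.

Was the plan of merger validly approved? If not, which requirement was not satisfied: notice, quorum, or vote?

Valid — all requirements satisfied.

Notice: 47 days given; 45 required. Satisfied.
Quorum: 33% of 2,325 = 767.25, rounded up to 768; 958 present. Satisfied.
Vote: requires a majority of the votes cast (958 − 108 abstaining = 850); a majority of 850 is 426, so 426 needed; 426 in favor. Satisfied.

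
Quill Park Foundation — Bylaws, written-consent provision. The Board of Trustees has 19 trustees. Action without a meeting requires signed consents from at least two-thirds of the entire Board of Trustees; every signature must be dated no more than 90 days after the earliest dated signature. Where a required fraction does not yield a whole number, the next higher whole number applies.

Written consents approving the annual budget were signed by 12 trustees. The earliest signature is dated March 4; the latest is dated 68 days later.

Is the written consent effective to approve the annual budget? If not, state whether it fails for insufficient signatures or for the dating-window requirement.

Signatures required: at least two-thirds of 19 — 2/3 of 19 = 12.67, rounded up to 13, so 13 needed; 12 signed. Insufficient.
Dating window: the latest signature is 68 days after the earliest; the limit is 90 days. Within the window.

Not effective — insufficient signatures.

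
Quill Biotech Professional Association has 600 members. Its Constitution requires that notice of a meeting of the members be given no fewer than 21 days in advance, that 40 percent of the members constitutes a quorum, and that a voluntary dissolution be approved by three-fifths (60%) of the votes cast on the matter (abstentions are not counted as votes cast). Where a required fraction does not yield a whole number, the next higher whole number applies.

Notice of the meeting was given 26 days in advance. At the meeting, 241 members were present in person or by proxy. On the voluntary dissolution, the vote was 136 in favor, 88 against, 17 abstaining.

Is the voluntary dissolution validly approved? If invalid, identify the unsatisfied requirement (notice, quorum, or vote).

Valid — all requirements satisfied.

Notice: 26 days given; 21 required. Satisfied.
Quorum: 40% of 600 = 240; 241 present. Satisfied.
Vote: requires three-fifths of the votes cast (241 − 17 abstaining = 224); 3/5 of 224 = 134.40, rounded up to 135, so 135 needed; 136 in favor. Satisfied.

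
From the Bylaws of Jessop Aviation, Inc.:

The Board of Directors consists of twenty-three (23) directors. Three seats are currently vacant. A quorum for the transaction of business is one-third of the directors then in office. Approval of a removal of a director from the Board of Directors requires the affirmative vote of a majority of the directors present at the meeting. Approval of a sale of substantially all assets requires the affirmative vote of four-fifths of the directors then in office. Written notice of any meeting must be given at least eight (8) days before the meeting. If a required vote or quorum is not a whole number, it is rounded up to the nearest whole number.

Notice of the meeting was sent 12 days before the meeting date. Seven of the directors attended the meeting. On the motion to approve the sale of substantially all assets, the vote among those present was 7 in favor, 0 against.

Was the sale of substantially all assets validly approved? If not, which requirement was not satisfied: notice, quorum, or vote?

Notice: 12 days given; 8 required (12 ≥ 8). Satisfied.
Quorum: 7 present; quorum is 7. Satisfied.
Vote: the sale of substantially all assets requires four-fifths of the directors then in office (20). 4/5 of 20 = 16, so 16 affirmative votes are needed; 7 voted in favor. Not satisfied.

Invalid — vote requirement not satisfied.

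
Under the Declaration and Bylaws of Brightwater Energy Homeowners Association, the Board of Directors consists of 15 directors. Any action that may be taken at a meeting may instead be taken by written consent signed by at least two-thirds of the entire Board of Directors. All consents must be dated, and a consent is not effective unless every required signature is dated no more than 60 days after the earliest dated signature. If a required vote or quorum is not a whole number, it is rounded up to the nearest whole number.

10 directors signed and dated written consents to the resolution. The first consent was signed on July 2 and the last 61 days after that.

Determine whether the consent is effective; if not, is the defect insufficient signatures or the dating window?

Signatures required: at least two-thirds of 15 — 2/3 of 15 = 10, so 10 needed; 10 signed. Sufficient.
Dating window: the latest signature is 61 days after the earliest; the limit is 60 days. Outside the window.

Not effective — dating-window requirement not satisfied.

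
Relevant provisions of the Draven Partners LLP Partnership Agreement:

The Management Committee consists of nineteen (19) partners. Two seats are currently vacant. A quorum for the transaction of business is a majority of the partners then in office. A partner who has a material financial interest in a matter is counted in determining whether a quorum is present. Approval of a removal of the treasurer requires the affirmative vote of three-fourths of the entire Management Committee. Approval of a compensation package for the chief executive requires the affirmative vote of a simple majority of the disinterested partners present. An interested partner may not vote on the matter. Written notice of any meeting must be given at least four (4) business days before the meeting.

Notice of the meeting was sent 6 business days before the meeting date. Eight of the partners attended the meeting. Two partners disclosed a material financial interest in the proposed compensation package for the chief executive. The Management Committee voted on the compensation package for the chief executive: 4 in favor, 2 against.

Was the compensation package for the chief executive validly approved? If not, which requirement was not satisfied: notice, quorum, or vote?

Invalid — quorum requirement not satisfied.

Notice: 6 business days given; 4 required (6 ≥ 4). Satisfied.
Quorum: 8 present (interested partners count toward quorum); quorum is 9. Not satisfied.
Vote: the compensation package for the chief executive requires a majority of the disinterested partners present (8 − 2 = 6). A majority of 6 is 4, so 4 affirmative votes are needed; 4 voted in favor. Satisfied. (Moot — without a quorum no business can be validly transacted.)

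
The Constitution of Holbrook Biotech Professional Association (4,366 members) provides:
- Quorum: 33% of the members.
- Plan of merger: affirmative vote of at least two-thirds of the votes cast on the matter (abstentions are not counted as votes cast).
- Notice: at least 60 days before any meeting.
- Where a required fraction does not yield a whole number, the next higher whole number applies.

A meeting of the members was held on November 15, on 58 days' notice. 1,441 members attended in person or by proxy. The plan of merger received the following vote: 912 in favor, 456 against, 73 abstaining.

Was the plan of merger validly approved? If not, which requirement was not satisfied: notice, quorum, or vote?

Invalid — notice requirement not satisfied.

Notice: 58 days given; 60 required. Not satisfied.
Quorum: 33% of 4,366 = 1,440.78, rounded up to 1,441; 1,441 present. Satisfied.
Vote: requires two-thirds of the votes cast (1,441 − 73 abstaining = 1,368); 2/3 of 1368 = 912, so 912 needed; 912 in favor. Satisfied.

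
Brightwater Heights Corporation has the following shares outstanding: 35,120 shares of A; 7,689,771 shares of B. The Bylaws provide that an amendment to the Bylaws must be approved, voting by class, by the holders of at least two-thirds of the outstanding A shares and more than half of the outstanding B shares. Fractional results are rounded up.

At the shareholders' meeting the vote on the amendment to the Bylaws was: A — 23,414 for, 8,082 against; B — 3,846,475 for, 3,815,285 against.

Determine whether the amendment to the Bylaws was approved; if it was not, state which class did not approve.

A: 2/3 of 35120 = 23413.33, rounded up to 23414; 23,414 required, 23,414 in favor — approved.
B: a majority of 7689771 is 3844886; 3,844,886 required, 3,846,475 in favor — approved.

Approved — every class gave the required vote.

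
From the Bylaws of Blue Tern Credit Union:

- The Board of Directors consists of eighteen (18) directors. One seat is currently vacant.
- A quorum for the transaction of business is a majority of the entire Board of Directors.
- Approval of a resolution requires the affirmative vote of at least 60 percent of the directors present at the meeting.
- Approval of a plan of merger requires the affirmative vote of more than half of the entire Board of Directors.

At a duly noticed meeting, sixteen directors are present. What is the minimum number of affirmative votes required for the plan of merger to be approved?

The plan of merger requires a majority of the entire Board of Directors (18).
A majority of 18 is 10.

10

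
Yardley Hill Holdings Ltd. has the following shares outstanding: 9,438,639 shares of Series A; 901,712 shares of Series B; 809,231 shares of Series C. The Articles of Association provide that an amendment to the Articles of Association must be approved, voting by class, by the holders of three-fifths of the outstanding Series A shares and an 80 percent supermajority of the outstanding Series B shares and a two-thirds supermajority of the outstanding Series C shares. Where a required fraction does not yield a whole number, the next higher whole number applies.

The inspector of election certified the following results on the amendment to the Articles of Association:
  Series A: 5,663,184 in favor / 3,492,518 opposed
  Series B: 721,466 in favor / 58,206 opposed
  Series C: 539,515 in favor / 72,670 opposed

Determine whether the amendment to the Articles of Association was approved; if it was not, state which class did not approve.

Series A: 3/5 of 9438639 = 5663183.40, rounded up to 5663184; 5,663,184 required, 5,663,184 in favor — approved.
Series B: 4/5 of 901712 = 721369.60, rounded up to 721370; 721,370 required, 721,466 in favor — approved.
Series C: 2/3 of 809231 = 539487.33, rounded up to 539488; 539,488 required, 539,515 in favor — approved.

Approved — every class gave the required vote.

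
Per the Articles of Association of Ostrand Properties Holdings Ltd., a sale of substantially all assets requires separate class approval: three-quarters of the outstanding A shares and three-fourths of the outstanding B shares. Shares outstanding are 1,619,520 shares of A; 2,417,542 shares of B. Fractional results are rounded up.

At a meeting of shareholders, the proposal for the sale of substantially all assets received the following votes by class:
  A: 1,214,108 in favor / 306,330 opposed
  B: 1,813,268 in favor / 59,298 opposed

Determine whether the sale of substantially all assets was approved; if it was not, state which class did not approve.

A: 3/4 of 1619520 = 1214640; 1,214,640 required, 1,214,108 in favor — not approved.
B: 3/4 of 2417542 = 1813156.50, rounded up to 1813157; 1,813,157 required, 1,813,268 in favor — approved.

Not approved — the A shares did not give the required vote.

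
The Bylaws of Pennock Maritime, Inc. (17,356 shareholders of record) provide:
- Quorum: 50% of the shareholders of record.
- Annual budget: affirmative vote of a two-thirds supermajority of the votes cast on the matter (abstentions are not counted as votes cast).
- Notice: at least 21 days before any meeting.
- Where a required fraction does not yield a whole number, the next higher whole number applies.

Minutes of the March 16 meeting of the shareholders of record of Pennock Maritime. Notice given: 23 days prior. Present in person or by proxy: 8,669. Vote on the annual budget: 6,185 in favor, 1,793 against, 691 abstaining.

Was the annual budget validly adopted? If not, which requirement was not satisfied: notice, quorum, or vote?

Notice: 23 days given; 21 required. Satisfied.
Quorum: 50% of 17,356 = 8,678; 8,669 present. Not satisfied.
Vote: requires two-thirds of the votes cast (8,669 − 691 abstaining = 7,978); 2/3 of 7978 = 5318.67, rounded up to 5319, so 5,319 needed; 6,185 in favor. Satisfied.

Invalid — quorum requirement not satisfied.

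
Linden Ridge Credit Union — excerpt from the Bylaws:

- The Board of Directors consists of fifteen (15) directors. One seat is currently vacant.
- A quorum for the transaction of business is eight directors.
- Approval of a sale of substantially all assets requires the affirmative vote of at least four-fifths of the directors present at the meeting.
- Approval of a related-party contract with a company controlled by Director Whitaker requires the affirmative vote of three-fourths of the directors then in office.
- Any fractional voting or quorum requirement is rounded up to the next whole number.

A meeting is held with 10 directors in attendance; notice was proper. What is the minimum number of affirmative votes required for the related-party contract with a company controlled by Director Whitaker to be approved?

The related-party contract with a company controlled by Director Whitaker requires three-fourths of the directors then in office (14).
3/4 of 14 = 10.50, rounded up to 11.
(Only 10 can vote, so the related-party contract with a company controlled by Director Whitaker cannot pass at this meeting, but the required vote is still 11.)

11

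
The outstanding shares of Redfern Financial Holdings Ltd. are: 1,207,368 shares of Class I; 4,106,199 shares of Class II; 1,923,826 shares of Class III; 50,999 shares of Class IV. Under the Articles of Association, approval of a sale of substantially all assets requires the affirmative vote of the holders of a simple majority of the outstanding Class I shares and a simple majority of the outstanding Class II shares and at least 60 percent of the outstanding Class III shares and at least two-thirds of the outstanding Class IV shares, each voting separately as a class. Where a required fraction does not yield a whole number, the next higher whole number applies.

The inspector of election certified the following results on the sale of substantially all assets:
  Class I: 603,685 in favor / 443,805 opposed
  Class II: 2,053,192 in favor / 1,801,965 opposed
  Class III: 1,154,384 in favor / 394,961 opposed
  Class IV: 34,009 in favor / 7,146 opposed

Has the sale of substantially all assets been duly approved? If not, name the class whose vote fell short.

Approved — every class gave the required vote.

Class I: a majority of 1207368 is 603685; 603,685 required, 603,685 in favor — approved.
Class II: a majority of 4106199 is 2053100; 2,053,100 required, 2,053,192 in favor — approved.
Class III: 3/5 of 1923826 = 1154295.60, rounded up to 1154296; 1,154,296 required, 1,154,384 in favor — approved.
Class IV: 2/3 of 50999 = 33999.33, rounded up to 34000; 34,000 required, 34,009 in favor — approved.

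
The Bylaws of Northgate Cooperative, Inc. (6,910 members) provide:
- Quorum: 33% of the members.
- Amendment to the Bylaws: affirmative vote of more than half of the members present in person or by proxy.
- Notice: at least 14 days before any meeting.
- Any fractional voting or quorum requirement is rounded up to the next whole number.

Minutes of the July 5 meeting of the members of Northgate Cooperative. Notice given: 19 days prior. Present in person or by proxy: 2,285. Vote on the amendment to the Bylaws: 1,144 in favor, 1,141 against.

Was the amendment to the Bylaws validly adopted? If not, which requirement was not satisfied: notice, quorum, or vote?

Valid — all requirements satisfied.

Notice: 19 days given; 14 required. Satisfied.
Quorum: 33% of 6,910 = 2,280.30, rounded up to 2,281; 2,285 present. Satisfied.
Vote: requires a majority of those present (2,285); a majority of 2285 is 1143, so 1,143 needed; 1,144 in favor. Satisfied.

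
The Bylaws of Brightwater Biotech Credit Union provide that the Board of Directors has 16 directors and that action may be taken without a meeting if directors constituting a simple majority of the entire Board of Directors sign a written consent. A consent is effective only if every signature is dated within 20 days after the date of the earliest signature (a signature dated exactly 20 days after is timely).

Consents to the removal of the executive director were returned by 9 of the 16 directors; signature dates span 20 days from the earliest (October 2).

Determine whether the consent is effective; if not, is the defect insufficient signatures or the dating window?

Effective — both the signature and dating-window requirements are satisfied.

Signatures required: a simple majority of 16 — a majority of 16 is 9, so 9 needed; 9 signed. Sufficient.
Dating window: the latest signature is 20 days after the earliest; the limit is 20 days. Within the window.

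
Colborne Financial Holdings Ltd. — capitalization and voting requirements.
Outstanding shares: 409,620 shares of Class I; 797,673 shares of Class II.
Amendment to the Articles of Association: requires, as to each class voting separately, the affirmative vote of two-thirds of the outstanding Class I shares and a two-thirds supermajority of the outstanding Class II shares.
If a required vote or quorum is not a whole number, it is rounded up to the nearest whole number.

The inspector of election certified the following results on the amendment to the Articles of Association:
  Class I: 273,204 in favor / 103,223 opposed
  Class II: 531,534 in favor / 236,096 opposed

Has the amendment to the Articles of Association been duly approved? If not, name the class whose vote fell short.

Not approved — the Class II shares did not give the required vote.

Class I: 2/3 of 409620 = 273080; 273,080 required, 273,204 in favor — approved.
Class II: 2/3 of 797673 = 531782; 531,782 required, 531,534 in favor — not approved.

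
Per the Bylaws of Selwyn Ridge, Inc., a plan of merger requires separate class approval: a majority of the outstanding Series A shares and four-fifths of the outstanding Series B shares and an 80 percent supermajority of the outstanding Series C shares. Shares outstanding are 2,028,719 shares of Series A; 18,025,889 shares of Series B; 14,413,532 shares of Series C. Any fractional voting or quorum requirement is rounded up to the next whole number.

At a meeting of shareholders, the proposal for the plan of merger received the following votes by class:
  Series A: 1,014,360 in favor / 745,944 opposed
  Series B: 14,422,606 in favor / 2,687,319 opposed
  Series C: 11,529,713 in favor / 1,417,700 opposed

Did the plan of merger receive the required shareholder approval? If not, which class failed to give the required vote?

Series A: a majority of 2028719 is 1014360; 1,014,360 required, 1,014,360 in favor — approved.
Series B: 4/5 of 18025889 = 14420711.20, rounded up to 14420712; 14,420,712 required, 14,422,606 in favor — approved.
Series C: 4/5 of 14413532 = 11530825.60, rounded up to 11530826; 11,530,826 required, 11,529,713 in favor — not approved.

Not approved — the Series C shares did not give the required vote.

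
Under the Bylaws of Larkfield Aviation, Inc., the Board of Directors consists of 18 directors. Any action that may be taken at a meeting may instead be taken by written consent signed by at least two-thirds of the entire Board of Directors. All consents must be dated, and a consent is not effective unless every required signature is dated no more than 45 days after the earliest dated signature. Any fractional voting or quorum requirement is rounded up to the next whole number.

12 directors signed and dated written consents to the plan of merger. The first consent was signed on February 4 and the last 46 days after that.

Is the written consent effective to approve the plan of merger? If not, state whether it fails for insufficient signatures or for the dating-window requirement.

Signatures required: at least two-thirds of 18 — 2/3 of 18 = 12, so 12 needed; 12 signed. Sufficient.
Dating window: the latest signature is 46 days after the earliest; the limit is 45 days. Outside the window.

Not effective — dating-window requirement not satisfied.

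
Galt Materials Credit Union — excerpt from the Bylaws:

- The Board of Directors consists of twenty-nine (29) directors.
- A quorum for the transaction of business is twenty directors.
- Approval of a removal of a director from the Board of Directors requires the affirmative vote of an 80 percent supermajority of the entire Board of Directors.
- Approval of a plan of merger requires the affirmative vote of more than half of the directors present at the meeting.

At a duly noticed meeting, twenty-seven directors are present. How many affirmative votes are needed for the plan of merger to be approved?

14

The plan of merger requires a majority of the directors present (27).
A majority of 27 is 14.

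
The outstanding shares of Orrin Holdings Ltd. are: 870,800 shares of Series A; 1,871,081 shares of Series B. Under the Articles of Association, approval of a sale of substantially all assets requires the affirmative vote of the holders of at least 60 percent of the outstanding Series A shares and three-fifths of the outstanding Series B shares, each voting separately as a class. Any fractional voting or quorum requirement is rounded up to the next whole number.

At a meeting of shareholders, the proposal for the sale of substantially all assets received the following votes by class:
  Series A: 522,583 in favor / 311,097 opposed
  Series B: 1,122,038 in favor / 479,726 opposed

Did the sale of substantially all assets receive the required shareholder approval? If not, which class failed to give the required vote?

Series A: 3/5 of 870800 = 522480; 522,480 required, 522,583 in favor — approved.
Series B: 3/5 of 1871081 = 1122648.60, rounded up to 1122649; 1,122,649 required, 1,122,038 in favor — not approved.

Not approved — the Series B shares did not give the required vote.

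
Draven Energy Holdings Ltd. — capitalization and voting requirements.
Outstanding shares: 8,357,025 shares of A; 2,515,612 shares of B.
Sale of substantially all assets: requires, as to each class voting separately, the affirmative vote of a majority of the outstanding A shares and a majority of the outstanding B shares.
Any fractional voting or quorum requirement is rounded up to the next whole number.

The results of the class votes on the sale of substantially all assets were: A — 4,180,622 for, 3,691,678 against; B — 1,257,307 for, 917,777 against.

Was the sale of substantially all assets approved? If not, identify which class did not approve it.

Not approved — the B shares did not give the required vote.

A: a majority of 8357025 is 4178513; 4,178,513 required, 4,180,622 in favor — approved.
B: a majority of 2515612 is 1257807; 1,257,807 required, 1,257,307 in favor — not approved.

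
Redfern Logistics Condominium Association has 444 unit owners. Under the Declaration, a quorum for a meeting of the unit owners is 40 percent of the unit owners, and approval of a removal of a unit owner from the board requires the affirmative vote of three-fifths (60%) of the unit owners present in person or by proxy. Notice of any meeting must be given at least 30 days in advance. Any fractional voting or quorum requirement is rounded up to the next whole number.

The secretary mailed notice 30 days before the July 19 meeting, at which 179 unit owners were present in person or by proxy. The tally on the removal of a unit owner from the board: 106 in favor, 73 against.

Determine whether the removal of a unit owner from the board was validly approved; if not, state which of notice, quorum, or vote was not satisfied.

Notice: 30 days given; 30 required. Satisfied.
Quorum: 40% of 444 = 177.60, rounded up to 178; 179 present. Satisfied.
Vote: requires three-fifths of those present (179); 3/5 of 179 = 107.40, rounded up to 108, so 108 needed; 106 in favor. Not satisfied.

Invalid — vote requirement not satisfied.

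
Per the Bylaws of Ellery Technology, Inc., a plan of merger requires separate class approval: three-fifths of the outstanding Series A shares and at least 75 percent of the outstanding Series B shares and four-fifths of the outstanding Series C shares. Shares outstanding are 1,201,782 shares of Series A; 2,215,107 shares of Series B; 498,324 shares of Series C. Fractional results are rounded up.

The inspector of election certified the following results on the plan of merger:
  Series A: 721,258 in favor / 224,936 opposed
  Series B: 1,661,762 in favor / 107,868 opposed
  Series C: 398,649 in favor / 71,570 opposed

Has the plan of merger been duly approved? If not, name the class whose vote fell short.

Series A: 3/5 of 1201782 = 721069.20, rounded up to 721070; 721,070 required, 721,258 in favor — approved.
Series B: 3/4 of 2215107 = 1661330.25, rounded up to 1661331; 1,661,331 required, 1,661,762 in favor — approved.
Series C: 4/5 of 498324 = 398659.20, rounded up to 398660; 398,660 required, 398,649 in favor — not approved.

Not approved — the Series C shares did not give the required vote.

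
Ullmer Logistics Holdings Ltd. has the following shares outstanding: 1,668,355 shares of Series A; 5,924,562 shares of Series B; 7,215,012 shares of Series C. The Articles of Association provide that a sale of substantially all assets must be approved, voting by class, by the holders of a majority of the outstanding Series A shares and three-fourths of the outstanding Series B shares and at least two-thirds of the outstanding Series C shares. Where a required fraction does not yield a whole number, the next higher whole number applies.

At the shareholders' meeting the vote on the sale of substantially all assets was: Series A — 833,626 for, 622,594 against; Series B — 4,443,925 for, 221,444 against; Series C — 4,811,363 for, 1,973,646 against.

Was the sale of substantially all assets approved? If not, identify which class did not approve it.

Series A: a majority of 1668355 is 834178; 834,178 required, 833,626 in favor — not approved.
Series B: 3/4 of 5924562 = 4443421.50, rounded up to 4443422; 4,443,422 required, 4,443,925 in favor — approved.
Series C: 2/3 of 7215012 = 4810008; 4,810,008 required, 4,811,363 in favor — approved.

Not approved — the Series A shares did not give the required vote.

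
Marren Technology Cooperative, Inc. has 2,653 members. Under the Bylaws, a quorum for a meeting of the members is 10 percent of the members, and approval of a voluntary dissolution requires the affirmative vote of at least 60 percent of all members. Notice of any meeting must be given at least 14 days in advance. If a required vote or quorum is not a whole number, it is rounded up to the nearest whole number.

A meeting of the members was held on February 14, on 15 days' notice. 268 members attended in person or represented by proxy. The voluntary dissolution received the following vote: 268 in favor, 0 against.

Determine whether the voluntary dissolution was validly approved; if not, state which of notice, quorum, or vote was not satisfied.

Invalid — vote requirement not satisfied.

Notice: 15 days given; 14 required. Satisfied.
Quorum: 10% of 2,653 = 265.30, rounded up to 266; 268 present. Satisfied.
Vote: requires three-fifths of all members (2,653); 3/5 of 2653 = 1591.80, rounded up to 1592, so 1,592 needed; 268 in favor. Not satisfied.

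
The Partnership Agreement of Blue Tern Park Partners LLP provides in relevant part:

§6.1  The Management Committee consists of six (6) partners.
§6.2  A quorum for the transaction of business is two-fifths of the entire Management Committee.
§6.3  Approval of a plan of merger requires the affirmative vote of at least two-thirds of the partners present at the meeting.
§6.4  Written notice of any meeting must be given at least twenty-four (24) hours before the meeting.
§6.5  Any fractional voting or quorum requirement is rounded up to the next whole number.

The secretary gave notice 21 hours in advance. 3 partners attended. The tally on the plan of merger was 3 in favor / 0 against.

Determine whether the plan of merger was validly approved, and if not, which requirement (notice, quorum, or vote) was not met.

Notice: 21 hours given; 24 required (21 < 24). Not satisfied.
Quorum: 3 present; quorum is 3. Satisfied.
Vote: the plan of merger requires two-thirds of the partners present (3). 2/3 of 3 = 2, so 2 affirmative votes are needed; 3 voted in favor. Satisfied.

Invalid — notice requirement not satisfied.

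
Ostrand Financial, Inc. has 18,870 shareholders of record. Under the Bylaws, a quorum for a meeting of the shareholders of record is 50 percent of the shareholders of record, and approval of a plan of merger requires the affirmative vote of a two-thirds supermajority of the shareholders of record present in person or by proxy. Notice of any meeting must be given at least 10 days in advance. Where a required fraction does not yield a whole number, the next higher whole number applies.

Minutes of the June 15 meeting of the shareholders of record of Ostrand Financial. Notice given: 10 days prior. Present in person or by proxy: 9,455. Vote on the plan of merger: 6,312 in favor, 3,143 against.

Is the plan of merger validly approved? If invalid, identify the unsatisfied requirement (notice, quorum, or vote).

Valid — all requirements satisfied.

Notice: 10 days given; 10 required. Satisfied.
Quorum: 50% of 18,870 = 9,435; 9,455 present. Satisfied.
Vote: requires two-thirds of those present (9,455); 2/3 of 9455 = 6303.33, rounded up to 6304, so 6,304 needed; 6,312 in favor. Satisfied.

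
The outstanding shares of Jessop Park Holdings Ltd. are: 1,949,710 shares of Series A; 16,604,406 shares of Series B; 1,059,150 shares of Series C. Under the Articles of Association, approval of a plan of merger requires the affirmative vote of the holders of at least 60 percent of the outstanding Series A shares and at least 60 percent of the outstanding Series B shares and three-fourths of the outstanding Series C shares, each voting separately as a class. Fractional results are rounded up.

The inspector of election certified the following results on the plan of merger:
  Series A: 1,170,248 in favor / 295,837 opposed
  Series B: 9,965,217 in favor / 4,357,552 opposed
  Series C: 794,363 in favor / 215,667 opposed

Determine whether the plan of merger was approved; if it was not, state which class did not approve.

Approved — every class gave the required vote.

Series A: 3/5 of 1949710 = 1169826; 1,169,826 required, 1,170,248 in favor — approved.
Series B: 3/5 of 16604406 = 9962643.60, rounded up to 9962644; 9,962,644 required, 9,965,217 in favor — approved.
Series C: 3/4 of 1059150 = 794362.50, rounded up to 794363; 794,363 required, 794,363 in favor — approved.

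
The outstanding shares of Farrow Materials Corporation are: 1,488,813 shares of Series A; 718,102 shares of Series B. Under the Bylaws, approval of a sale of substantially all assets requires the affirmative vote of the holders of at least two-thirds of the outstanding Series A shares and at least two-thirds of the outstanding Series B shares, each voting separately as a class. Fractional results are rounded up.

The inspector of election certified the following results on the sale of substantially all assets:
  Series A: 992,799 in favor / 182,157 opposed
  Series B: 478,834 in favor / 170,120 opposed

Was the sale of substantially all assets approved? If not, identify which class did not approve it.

Series A: 2/3 of 1488813 = 992542; 992,542 required, 992,799 in favor — approved.
Series B: 2/3 of 718102 = 478734.67, rounded up to 478735; 478,735 required, 478,834 in favor — approved.

Approved — every class gave the required vote.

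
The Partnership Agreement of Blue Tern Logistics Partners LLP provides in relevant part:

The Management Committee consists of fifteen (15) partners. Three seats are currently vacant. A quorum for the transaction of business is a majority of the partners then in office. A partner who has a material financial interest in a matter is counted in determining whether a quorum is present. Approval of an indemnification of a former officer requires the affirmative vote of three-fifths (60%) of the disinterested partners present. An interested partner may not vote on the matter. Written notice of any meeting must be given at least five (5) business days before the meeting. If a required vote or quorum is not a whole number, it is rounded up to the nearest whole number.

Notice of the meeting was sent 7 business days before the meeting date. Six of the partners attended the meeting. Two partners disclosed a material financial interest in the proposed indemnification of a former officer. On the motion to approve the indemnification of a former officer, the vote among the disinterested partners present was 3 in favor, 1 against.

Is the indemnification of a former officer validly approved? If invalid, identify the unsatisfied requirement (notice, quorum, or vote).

Notice: 7 business days given; 5 required (7 ≥ 5). Satisfied.
Quorum: 6 present (interested partners count toward quorum); quorum is 7. Not satisfied.
Vote: the indemnification of a former officer requires three-fifths of the disinterested partners present (6 − 2 = 4). 3/5 of 4 = 2.40, rounded up to 3, so 3 affirmative votes are needed; 3 voted in favor. Satisfied. (Moot — without a quorum no business can be validly transacted.)

Invalid — quorum requirement not satisfied.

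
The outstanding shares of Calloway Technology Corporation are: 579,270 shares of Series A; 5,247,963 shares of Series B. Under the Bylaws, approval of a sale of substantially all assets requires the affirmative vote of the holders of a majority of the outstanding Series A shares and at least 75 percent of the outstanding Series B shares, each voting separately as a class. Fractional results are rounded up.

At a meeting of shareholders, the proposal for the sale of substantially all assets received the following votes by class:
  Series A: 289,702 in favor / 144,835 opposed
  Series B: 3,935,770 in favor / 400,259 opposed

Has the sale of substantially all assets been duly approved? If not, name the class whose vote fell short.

Series A: a majority of 579270 is 289636; 289,636 required, 289,702 in favor — approved.
Series B: 3/4 of 5247963 = 3935972.25, rounded up to 3935973; 3,935,973 required, 3,935,770 in favor — not approved.

Not approved — the Series B shares did not give the required vote.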